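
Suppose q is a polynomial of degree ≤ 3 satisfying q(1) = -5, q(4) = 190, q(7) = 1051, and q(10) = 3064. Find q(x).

q(x) = 3x^3 + x^2 - 3x - 6

Using the Lagrange interpolation formula with nodes 1, 4, 7, 10:
  L_0(x) = (x - 4)(x - 7)(x - 10) / -162
  L_1(x) = (x - 1)(x - 7)(x - 10) / 54
  L_2(x) = (x - 1)(x - 4)(x - 10) / -54
  L_3(x) = (x - 1)(x - 4)(x - 7) / 162
Then q(x) = -5·L_0(x) + 190·L_1(x) + 1051·L_2(x) + 3064·L_3(x).
Expanding and collecting terms gives q(x) = 3x³ + x² - 3x - 6.
Check: q(7) = 1051. ✓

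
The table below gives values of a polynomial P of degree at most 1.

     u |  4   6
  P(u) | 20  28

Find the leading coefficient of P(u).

4

Write P(u) = au + b. Substituting each data point gives a linear system:
  4a + b = 20
  6a + b = 28
Solving the system yields a = 4, b = 4.
So P(u) = 4u + 4.
The leading coefficient is 4.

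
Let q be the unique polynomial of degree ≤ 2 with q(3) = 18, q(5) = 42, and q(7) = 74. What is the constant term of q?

-3

Write q(s) = as^2 + bs + c. Substituting each data point gives a linear system:
  9a + 3b + c = 18
  25a + 5b + c = 42
  49a + 7b + c = 74
Solving the system yields a = 1, b = 4, c = -3.
So q(s) = s^2 + 4s - 3.
The constant term is -3.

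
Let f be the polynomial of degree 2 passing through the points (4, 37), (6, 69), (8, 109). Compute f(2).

Forward differences of the values at n = 4, 6, 8:
  f  : 37  69  109
  Δ  : 32  40
  Δ^2: 8
The second differences are constant, confirming degree 2.
Interpolating (Newton forward form) and evaluating at n = 2 gives f(2) = 13.

13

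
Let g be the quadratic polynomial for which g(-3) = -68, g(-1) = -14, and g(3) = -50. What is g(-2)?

-35

Write g(n) = an^2 + bn + c. Substituting each data point gives a linear system:
  9a - 3b + c = -68
  a - b + c = -14
  9a + 3b + c = -50
Solving the system yields a = -6, b = 3, c = -5.
So g(n) = -6n^2 + 3n - 5.
Then g(-2) = -35.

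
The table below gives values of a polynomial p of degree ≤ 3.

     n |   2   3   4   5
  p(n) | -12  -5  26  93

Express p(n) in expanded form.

Write p(n) = an^3 + bn^2 + cn + d. Substituting each data point gives a linear system:
  8a + 4b + 2c + d = -12
  27a + 9b + 3c + d = -5
  64a + 16b + 4c + d = 26
  125a + 25b + 5c + d = 93
Solving the system yields a = 2, b = -6, c = -1, d = -2.
So p(n) = 2n^3 - 6n^2 - n - 2.
Check: p(4) = 26. ✓

p(n) = 2n^3 - 6n^2 - n - 2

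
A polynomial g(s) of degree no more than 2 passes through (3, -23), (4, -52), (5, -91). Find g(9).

-347

Forward differences of the values at s = 3, 4, 5:
  g  : -23  -52  -91
  Δ  : -29  -39
  Δ^2: -10
The second differences are constant, confirming degree 2.
Interpolating (Newton forward form) and evaluating at s = 9 gives g(9) = -347.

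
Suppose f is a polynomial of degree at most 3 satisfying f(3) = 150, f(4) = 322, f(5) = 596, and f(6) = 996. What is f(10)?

Forward differences of the values at n = 3, 4, 5, 6:
  f  : 150  322  596  996
  Δ  : 172  274  400
  Δ^2: 102  126
  Δ^3: 24
The third differences are constant, confirming degree 3.
Interpolating (Newton forward form) and evaluating at n = 10 gives f(10) = 4336.

4336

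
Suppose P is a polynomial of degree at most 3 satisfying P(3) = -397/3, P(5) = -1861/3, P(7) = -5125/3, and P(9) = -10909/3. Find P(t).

Using the Lagrange interpolation formula with nodes 3, 5, 7, 9:
  L_0(t) = (t - 5)(t - 7)(t - 9) / -48
  L_1(t) = (t - 3)(t - 7)(t - 9) / 16
  L_2(t) = (t - 3)(t - 5)(t - 9) / -16
  L_3(t) = (t - 3)(t - 5)(t - 7) / 48
Then P(t) = -397/3·L_0(t) - 1861/3·L_1(t) - 5125/3·L_2(t) - 10909/3·L_3(t).
Expanding and collecting terms gives P(t) = -5t³ + t - 1/3.
Check: P(9) = -10909/3. ✓

P(t) = -5t^3 + t - 1/3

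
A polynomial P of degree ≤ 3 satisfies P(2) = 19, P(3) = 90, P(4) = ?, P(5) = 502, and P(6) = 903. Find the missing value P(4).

241

The 4 known points determine the degree-3 polynomial uniquely.
Write P(t) = at^3 + bt^2 + ct + d. Substituting each data point gives a linear system:
  8a + 4b + 2c + d = 19
  27a + 9b + 3c + d = 90
  125a + 25b + 5c + d = 502
  216a + 36b + 6c + d = 903
Solving the system yields a = 5, b = -5, c = 1, d = -3.
So P(t) = 5t^3 - 5t^2 + t - 3.
Then P(4) = 241.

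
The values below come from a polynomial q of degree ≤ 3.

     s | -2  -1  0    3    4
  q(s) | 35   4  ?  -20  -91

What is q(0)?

1

The 4 known points determine the degree-3 polynomial uniquely.
Write q(s) = as^3 + bs^2 + cs + d. Substituting each data point gives a linear system:
  -8a + 4b - 2c + d = 35
  -a + b - c + d = 4
  27a + 9b + 3c + d = -20
  64a + 16b + 4c + d = -91
Solving the system yields a = -3, b = 5, c = 5, d = 1.
So q(s) = -3s³ + 5s² + 5s + 1.
Then q(0) = 1.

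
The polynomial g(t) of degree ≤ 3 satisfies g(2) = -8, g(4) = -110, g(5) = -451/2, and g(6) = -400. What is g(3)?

-83/2

Using the Lagrange interpolation formula with nodes 2, 4, 5, 6:
  L_0(t) = (t - 4)(t - 5)(t - 6) / -24
  L_1(t) = (t - 2)(t - 5)(t - 6) / 4
  L_2(t) = (t - 2)(t - 4)(t - 6) / -3
  L_3(t) = (t - 2)(t - 4)(t - 5) / 8
Then g(t) = -8·L_0(t) - 110·L_1(t) - 451/2·L_2(t) - 400·L_3(t).
Expanding and collecting terms gives g(t) = -2t^3 + (1/2)t^2 + 2t + 2.
Evaluating at t = 3: g(3) = -83/2.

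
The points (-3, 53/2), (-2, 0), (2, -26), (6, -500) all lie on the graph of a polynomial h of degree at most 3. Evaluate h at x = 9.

-3223/2

Using the Lagrange interpolation formula with nodes -3, -2, 2, 6:
  L_0(x) = (x + 2)(x - 2)(x - 6) / -45
  L_1(x) = (x + 3)(x - 2)(x - 6) / 32
  L_2(x) = (x + 3)(x + 2)(x - 6) / -80
  L_3(x) = (x + 3)(x + 2)(x - 2) / 288
Then h(x) = 53/2·L_0(x) + 0·L_1(x) - 26·L_2(x) - 500·L_3(x).
Expanding and collecting terms gives h(x) = -2x^3 - 2x^2 + (3/2)x - 5.
Evaluating at x = 9: h(9) = -3223/2.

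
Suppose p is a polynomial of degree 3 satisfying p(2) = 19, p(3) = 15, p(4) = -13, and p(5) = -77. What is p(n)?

Write p(n) = an^3 + bn^2 + cn + d. Substituting each data point gives a linear system:
  8a + 4b + 2c + d = 19
  27a + 9b + 3c + d = 15
  64a + 16b + 4c + d = -13
  125a + 25b + 5c + d = -77
Solving the system yields a = -2, b = 6, c = 4, d = 3.
So p(n) = -2n^3 + 6n^2 + 4n + 3.
Check: p(2) = 19. ✓

p(n) = -2n^3 + 6n^2 + 4n + 3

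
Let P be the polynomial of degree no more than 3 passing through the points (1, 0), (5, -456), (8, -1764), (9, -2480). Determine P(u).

P(u) = -3u^3 - 4u^2 + 3u + 4

Write P(u) = au^3 + bu^2 + cu + d. Substituting each data point gives a linear system:
  a + b + c + d = 0
  125a + 25b + 5c + d = -456
  512a + 64b + 8c + d = -1764
  729a + 81b + 9c + d = -2480
Solving the system yields a = -3, b = -4, c = 3, d = 4.
So P(u) = -3u^3 - 4u^2 + 3u + 4.
Check: P(5) = -456. ✓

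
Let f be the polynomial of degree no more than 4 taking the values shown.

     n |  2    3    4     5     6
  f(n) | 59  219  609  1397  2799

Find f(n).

f(n) = 2n^4 + 5n^2 + 5n - 3

Write f(n) = an^4 + bn^3 + cn^2 + dn + e. Substituting each data point gives a linear system:
  16a + 8b + 4c + 2d + e = 59
  81a + 27b + 9c + 3d + e = 219
  256a + 64b + 16c + 4d + e = 609
  625a + 125b + 25c + 5d + e = 1397
  1296a + 216b + 36c + 6d + e = 2799
Solving the system yields a = 2, b = 0, c = 5, d = 5, e = -3.
So f(n) = 2n⁴ + 5n² + 5n - 3.
Check: f(6) = 2799. ✓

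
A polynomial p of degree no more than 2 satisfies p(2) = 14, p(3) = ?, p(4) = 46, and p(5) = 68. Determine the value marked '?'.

28

The 3 known points determine the degree-2 polynomial uniquely.
Write p(t) = at^2 + bt + c. Substituting each data point gives a linear system:
  4a + 2b + c = 14
  16a + 4b + c = 46
  25a + 5b + c = 68
Solving the system yields a = 2, b = 4, c = -2.
So p(t) = 2t² + 4t - 2.
Then p(3) = 28.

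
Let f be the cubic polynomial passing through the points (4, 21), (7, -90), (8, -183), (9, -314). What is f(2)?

15

Using the Lagrange interpolation formula with nodes 4, 7, 8, 9:
  L_0(s) = (s - 7)(s - 8)(s - 9) / -60
  L_1(s) = (s - 4)(s - 8)(s - 9) / 6
  L_2(s) = (s - 4)(s - 7)(s - 9) / -4
  L_3(s) = (s - 4)(s - 7)(s - 8) / 10
Then f(s) = 21·L_0(s) - 90·L_1(s) - 183·L_2(s) - 314·L_3(s).
Expanding and collecting terms gives f(s) = -s^3 + 5s^2 + s + 1.
Evaluating at s = 2: f(2) = 15.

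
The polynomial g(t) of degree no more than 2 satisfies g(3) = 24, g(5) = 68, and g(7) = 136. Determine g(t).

Using the Lagrange interpolation formula with nodes 3, 5, 7:
  L_0(t) = (t - 5)(t - 7) / 8
  L_1(t) = (t - 3)(t - 7) / -4
  L_2(t) = (t - 3)(t - 5) / 8
Then g(t) = 24·L_0(t) + 68·L_1(t) + 136·L_2(t).
Expanding and collecting terms gives g(t) = 3t^2 - 2t + 3.
Check: g(3) = 24. ✓

g(t) = 3t^2 - 2t + 3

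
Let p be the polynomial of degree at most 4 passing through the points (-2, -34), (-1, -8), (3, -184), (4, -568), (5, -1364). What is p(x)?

p(x) = -2x^4 - x^3 + 3x - 4

Write p(x) = ax^4 + bx^3 + cx^2 + dx + e. Substituting each data point gives a linear system:
  16a - 8b + 4c - 2d + e = -34
  a - b + c - d + e = -8
  81a + 27b + 9c + 3d + e = -184
  256a + 64b + 16c + 4d + e = -568
  625a + 125b + 25c + 5d + e = -1364
Solving the system yields a = -2, b = -1, c = 0, d = 3, e = -4.
So p(x) = -2x^4 - x^3 + 3x - 4.
Check: p(5) = -1364. ✓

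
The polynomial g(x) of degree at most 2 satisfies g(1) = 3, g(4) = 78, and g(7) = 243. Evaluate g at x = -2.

Write g(x) = ax^2 + bx + c. Substituting each data point gives a linear system:
  a + b + c = 3
  16a + 4b + c = 78
  49a + 7b + c = 243
Solving the system yields a = 5, b = 0, c = -2.
So g(x) = 5x^2 - 2.
Then g(-2) = 18.

18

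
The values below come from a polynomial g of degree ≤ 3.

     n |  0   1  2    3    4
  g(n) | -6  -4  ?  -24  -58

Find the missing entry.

The 4 known points determine the degree-3 polynomial uniquely.
Write g(n) = an^3 + bn^2 + cn + d. Substituting each data point gives a linear system:
  d = -6
  a + b + c + d = -4
  27a + 9b + 3c + d = -24
  64a + 16b + 4c + d = -58
Solving the system yields a = -1, b = 0, c = 3, d = -6.
So g(n) = -n³ + 3n - 6.
Then g(2) = -8.

-8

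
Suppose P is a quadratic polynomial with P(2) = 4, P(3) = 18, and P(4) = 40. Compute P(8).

208

Using the Lagrange interpolation formula with nodes 2, 3, 4:
  L_0(n) = (n - 3)(n - 4) / 2
  L_1(n) = (n - 2)(n - 4) / -1
  L_2(n) = (n - 2)(n - 3) / 2
Then P(n) = 4·L_0(n) + 18·L_1(n) + 40·L_2(n).
Expanding and collecting terms gives P(n) = 4n^2 - 6n.
Evaluating at n = 8: P(8) = 208.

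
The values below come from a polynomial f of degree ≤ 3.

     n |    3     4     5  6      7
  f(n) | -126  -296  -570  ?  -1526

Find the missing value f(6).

-972

On equispaced nodes a degree-3 polynomial has vanishing fourth forward difference, so
  f(3) - 4·f(4) + 6·f(5) - 4·f(6) + f(7) = 0.
Substituting the known values and solving for f(6):
  -4·f(6) = 3888
  f(6) = -972.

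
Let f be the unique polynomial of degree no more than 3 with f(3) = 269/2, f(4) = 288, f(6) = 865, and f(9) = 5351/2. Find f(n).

f(n) = 3n^3 + 6n^2 + (1/2)n - 2

Using the Lagrange interpolation formula with nodes 3, 4, 6, 9:
  L_0(n) = (n - 4)(n - 6)(n - 9) / -18
  L_1(n) = (n - 3)(n - 6)(n - 9) / 10
  L_2(n) = (n - 3)(n - 4)(n - 9) / -18
  L_3(n) = (n - 3)(n - 4)(n - 6) / 90
Then f(n) = 269/2·L_0(n) + 288·L_1(n) + 865·L_2(n) + 5351/2·L_3(n).
Expanding and collecting terms gives f(n) = 3n^3 + 6n^2 + (1/2)n - 2.
Check: f(3) = 269/2. ✓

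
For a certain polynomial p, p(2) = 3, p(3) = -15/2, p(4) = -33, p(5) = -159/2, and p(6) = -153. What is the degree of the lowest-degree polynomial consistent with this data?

3

Forward differences of the values at s = 2, 3, 4, 5, 6:
  p  : 3  -15/2  -33  -159/2  -153
  Δ  : -21/2  -51/2  -93/2  -147/2
  Δ^2: -15  -21  -27
  Δ^3: -6  -6
  Δ^4: 0
The third differences are constant (-6) and nonzero, while all higher differences vanish, so the minimal degree is 3.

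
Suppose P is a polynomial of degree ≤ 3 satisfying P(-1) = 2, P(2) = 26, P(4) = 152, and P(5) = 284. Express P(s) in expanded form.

P(s) = 2s^3 + s^2 + s + 4

Using the Lagrange interpolation formula with nodes -1, 2, 4, 5:
  L_0(s) = (s - 2)(s - 4)(s - 5) / -90
  L_1(s) = (s + 1)(s - 4)(s - 5) / 18
  L_2(s) = (s + 1)(s - 2)(s - 5) / -10
  L_3(s) = (s + 1)(s - 2)(s - 4) / 18
Then P(s) = 2·L_0(s) + 26·L_1(s) + 152·L_2(s) + 284·L_3(s).
Expanding and collecting terms gives P(s) = 2s^3 + s^2 + s + 4.
Check: P(5) = 284. ✓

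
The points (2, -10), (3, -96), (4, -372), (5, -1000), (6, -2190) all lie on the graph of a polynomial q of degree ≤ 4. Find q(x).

Write q(x) = ax^4 + bx^3 + cx^2 + dx + e. Substituting each data point gives a linear system:
  16a + 8b + 4c + 2d + e = -10
  81a + 27b + 9c + 3d + e = -96
  256a + 64b + 16c + 4d + e = -372
  625a + 125b + 25c + 5d + e = -1000
  1296a + 216b + 36c + 6d + e = -2190
Solving the system yields a = -2, b = 1, c = 6, d = -5, e = 0.
So q(x) = -2x^4 + x^3 + 6x^2 - 5x.
Check: q(5) = -1000. ✓

q(x) = -2x^4 + x^3 + 6x^2 - 5x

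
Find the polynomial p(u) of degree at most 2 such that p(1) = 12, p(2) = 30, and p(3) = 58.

Write p(u) = au^2 + bu + c. Substituting each data point gives a linear system:
  a + b + c = 12
  4a + 2b + c = 30
  9a + 3b + c = 58
Solving the system yields a = 5, b = 3, c = 4.
So p(u) = 5u² + 3u + 4.
Check: p(2) = 30. ✓

p(u) = 5u^2 + 3u + 4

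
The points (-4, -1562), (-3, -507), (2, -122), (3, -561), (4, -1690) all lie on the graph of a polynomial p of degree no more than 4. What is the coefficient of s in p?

0

Write p(s) = as^4 + bs^3 + cs^2 + ds + e. Substituting each data point gives a linear system:
  256a - 64b + 16c - 4d + e = -1562
  81a - 27b + 9c - 3d + e = -507
  16a + 8b + 4c + 2d + e = -122
  81a + 27b + 9c + 3d + e = -561
  256a + 64b + 16c + 4d + e = -1690
Solving the system yields a = -6, b = -1, c = -6, d = 0, e = 6.
So p(s) = -6s^4 - s^3 - 6s^2 + 6.
The coefficient of s is 0.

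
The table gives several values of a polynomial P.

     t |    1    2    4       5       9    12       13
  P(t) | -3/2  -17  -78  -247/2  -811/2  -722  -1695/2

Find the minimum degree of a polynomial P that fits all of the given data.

2

Divided differences on the nodes 1, 2, 4, 5, 9, 12, 13:
  order 0: -3/2  -17  -78  -247/2  -811/2  -722  -1695/2
  order 1: -31/2  -61/2  -91/2  -141/2  -211/2  -251/2
  order 2: -5  -5  -5  -5  -5
  order 3: 0  0  0  0
  order 4: 0  0  0
  order 5: 0  0
  order 6: 0
The order-2 divided differences are all -5 (nonzero) and every higher order vanishes, so the data lies on a polynomial of degree exactly 2.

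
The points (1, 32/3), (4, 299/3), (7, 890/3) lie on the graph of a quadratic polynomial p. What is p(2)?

Forward differences of the values at u = 1, 4, 7:
  p  : 32/3  299/3  890/3
  Δ  : 89  197
  Δ^2: 108
The second differences are constant, confirming degree 2.
Interpolating (Newton forward form) and evaluating at u = 2 gives p(2) = 85/3.

85/3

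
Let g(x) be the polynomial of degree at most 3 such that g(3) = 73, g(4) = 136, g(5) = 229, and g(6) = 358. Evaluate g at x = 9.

Write g(x) = ax^3 + bx^2 + cx + d. Substituting each data point gives a linear system:
  27a + 9b + 3c + d = 73
  64a + 16b + 4c + d = 136
  125a + 25b + 5c + d = 229
  216a + 36b + 6c + d = 358
Solving the system yields a = 1, b = 3, c = 5, d = 4.
So g(x) = x^3 + 3x^2 + 5x + 4.
Then g(9) = 1021.

1021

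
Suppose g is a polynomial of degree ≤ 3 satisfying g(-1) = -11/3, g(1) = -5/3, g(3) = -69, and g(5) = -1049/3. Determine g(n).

g(n) = -3n^3 + (1/3)n^2 + 4n - 3

Write g(n) = an^3 + bn^2 + cn + d. Substituting each data point gives a linear system:
  -a + b - c + d = -11/3
  a + b + c + d = -5/3
  27a + 9b + 3c + d = -69
  125a + 25b + 5c + d = -1049/3
Solving the system yields a = -3, b = 1/3, c = 4, d = -3.
So g(n) = -3n³ + (1/3)n² + 4n - 3.
Check: g(-1) = -11/3. ✓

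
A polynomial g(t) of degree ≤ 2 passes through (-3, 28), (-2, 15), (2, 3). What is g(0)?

Write g(t) = at^2 + bt + c. Substituting each data point gives a linear system:
  9a - 3b + c = 28
  4a - 2b + c = 15
  4a + 2b + c = 3
Solving the system yields a = 2, b = -3, c = 1.
So g(t) = 2t² - 3t + 1.
Then g(0) = 1.

1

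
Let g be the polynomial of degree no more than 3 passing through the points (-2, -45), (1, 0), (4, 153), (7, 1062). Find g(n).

Using the Lagrange interpolation formula with nodes -2, 1, 4, 7:
  L_0(n) = (n - 1)(n - 4)(n - 7) / -162
  L_1(n) = (n + 2)(n - 4)(n - 7) / 54
  L_2(n) = (n + 2)(n - 1)(n - 7) / -54
  L_3(n) = (n + 2)(n - 1)(n - 4) / 162
Then g(n) = -45·L_0(n) + 0·L_1(n) + 153·L_2(n) + 1062·L_3(n).
Expanding and collecting terms gives g(n) = 4n³ - 6n² - 3n + 5.
Check: g(4) = 153. ✓

g(n) = 4n^3 - 6n^2 - 3n + 5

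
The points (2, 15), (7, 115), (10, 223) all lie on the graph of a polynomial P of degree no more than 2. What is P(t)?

Write P(t) = at^2 + bt + c. Substituting each data point gives a linear system:
  4a + 2b + c = 15
  49a + 7b + c = 115
  100a + 10b + c = 223
Solving the system yields a = 2, b = 2, c = 3.
So P(t) = 2t^2 + 2t + 3.
Check: P(7) = 115. ✓

P(t) = 2t^2 + 2t + 3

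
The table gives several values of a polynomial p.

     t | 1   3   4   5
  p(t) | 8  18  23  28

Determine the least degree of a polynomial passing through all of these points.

Divided differences on the nodes 1, 3, 4, 5:
  order 0: 8  18  23  28
  order 1: 5  5  5
  order 2: 0  0
  order 3: 0
The order-1 divided differences are all 5 (nonzero) and every higher order vanishes, so the data lies on a polynomial of degree exactly 1.

1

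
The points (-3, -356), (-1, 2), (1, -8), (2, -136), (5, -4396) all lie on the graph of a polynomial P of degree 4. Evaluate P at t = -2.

Using the Lagrange interpolation formula with nodes -3, -1, 1, 2, 5:
  L_0(t) = (t + 1)(t - 1)(t - 2)(t - 5) / 320
  L_1(t) = (t + 3)(t - 1)(t - 2)(t - 5) / -72
  L_2(t) = (t + 3)(t + 1)(t - 2)(t - 5) / 32
  L_3(t) = (t + 3)(t + 1)(t - 1)(t - 5) / -45
  L_4(t) = (t + 3)(t + 1)(t - 1)(t - 2) / 576
Then P(t) = -356·L_0(t) + 2·L_1(t) - 8·L_2(t) - 136·L_3(t) - 4396·L_4(t).
Expanding and collecting terms gives P(t) = -6t⁴ - 5t³ - t² + 4.
Evaluating at t = -2: P(-2) = -56.

-56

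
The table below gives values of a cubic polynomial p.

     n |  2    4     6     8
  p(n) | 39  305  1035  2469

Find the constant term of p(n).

Write p(n) = an^3 + bn^2 + cn + d. Substituting each data point gives a linear system:
  8a + 4b + 2c + d = 39
  64a + 16b + 4c + d = 305
  216a + 36b + 6c + d = 1035
  512a + 64b + 8c + d = 2469
Solving the system yields a = 5, b = -2, c = 5, d = -3.
So p(n) = 5n^3 - 2n^2 + 5n - 3.
The constant term is -3.

-3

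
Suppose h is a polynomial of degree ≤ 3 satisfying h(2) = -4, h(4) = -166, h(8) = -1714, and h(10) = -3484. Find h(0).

6

Using the Lagrange interpolation formula with nodes 2, 4, 8, 10:
  L_0(n) = (n - 4)(n - 8)(n - 10) / -96
  L_1(n) = (n - 2)(n - 8)(n - 10) / 48
  L_2(n) = (n - 2)(n - 4)(n - 10) / -48
  L_3(n) = (n - 2)(n - 4)(n - 8) / 96
Then h(n) = -4·L_0(n) - 166·L_1(n) - 1714·L_2(n) - 3484·L_3(n).
Expanding and collecting terms gives h(n) = -4n^3 + 5n^2 + n + 6.
Evaluating at n = 0: h(0) = 6.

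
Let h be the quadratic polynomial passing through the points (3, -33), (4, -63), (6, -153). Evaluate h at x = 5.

Write h(x) = ax^2 + bx + c. Substituting each data point gives a linear system:
  9a + 3b + c = -33
  16a + 4b + c = -63
  36a + 6b + c = -153
Solving the system yields a = -5, b = 5, c = -3.
So h(x) = -5x^2 + 5x - 3.
Then h(5) = -103.

-103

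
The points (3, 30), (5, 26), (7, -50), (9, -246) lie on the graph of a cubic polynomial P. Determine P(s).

Using the Lagrange interpolation formula with nodes 3, 5, 7, 9:
  L_0(s) = (s - 5)(s - 7)(s - 9) / -48
  L_1(s) = (s - 3)(s - 7)(s - 9) / 16
  L_2(s) = (s - 3)(s - 5)(s - 9) / -16
  L_3(s) = (s - 3)(s - 5)(s - 7) / 48
Then P(s) = 30·L_0(s) + 26·L_1(s) - 50·L_2(s) - 246·L_3(s).
Expanding and collecting terms gives P(s) = -s³ + 6s² - s + 6.
Check: P(9) = -246. ✓

P(s) = -s^3 + 6s^2 - s + 6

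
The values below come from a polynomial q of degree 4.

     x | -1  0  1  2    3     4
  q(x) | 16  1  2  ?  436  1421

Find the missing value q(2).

The 5 known points determine the degree-4 polynomial uniquely.
Write q(x) = ax^4 + bx^3 + cx^2 + dx + e. Substituting each data point gives a linear system:
  a - b + c - d + e = 16
  e = 1
  a + b + c + d + e = 2
  81a + 27b + 9c + 3d + e = 436
  256a + 64b + 16c + 4d + e = 1421
Solving the system yields a = 6, b = -2, c = 2, d = -5, e = 1.
So q(x) = 6x^4 - 2x^3 + 2x^2 - 5x + 1.
Then q(2) = 79.

79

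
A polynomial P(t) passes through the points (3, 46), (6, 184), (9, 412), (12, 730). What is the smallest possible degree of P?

Forward differences of the values at t = 3, 6, 9, 12:
  P  : 46  184  412  730
  Δ  : 138  228  318
  Δ^2: 90  90
  Δ^3: 0
The second differences are constant (90) and nonzero, while all higher differences vanish, so the minimal degree is 2.

2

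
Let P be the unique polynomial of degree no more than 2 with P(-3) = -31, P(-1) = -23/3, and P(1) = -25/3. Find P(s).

Write P(s) = as^2 + bs + c. Substituting each data point gives a linear system:
  9a - 3b + c = -31
  a - b + c = -23/3
  a + b + c = -25/3
Solving the system yields a = -3, b = -1/3, c = -5.
So P(s) = -3s^2 - (1/3)s - 5.
Check: P(-3) = -31. ✓

P(s) = -3s^2 - (1/3)s - 5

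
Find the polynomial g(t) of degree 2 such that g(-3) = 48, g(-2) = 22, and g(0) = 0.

g(t) = 5t^2 - t

Write g(t) = at^2 + bt + c. Substituting each data point gives a linear system:
  9a - 3b + c = 48
  4a - 2b + c = 22
  c = 0
Solving the system yields a = 5, b = -1, c = 0.
So g(t) = 5t^2 - t.
Check: g(-3) = 48. ✓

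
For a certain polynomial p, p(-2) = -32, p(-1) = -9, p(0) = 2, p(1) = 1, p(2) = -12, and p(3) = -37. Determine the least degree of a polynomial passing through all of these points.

Forward differences of the values at s = -2, -1, 0, 1, 2, 3:
  p  : -32  -9  2  1  -12  -37
  Δ  : 23  11  -1  -13  -25
  Δ^2: -12  -12  -12  -12
  Δ^3: 0  0  0
  Δ^4: 0  0
  Δ^5: 0
The second differences are constant (-12) and nonzero, while all higher differences vanish, so the minimal degree is 2.

2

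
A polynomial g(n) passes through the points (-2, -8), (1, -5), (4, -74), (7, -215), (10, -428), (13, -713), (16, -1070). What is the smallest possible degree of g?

2

Forward differences of the values at n = -2, 1, 4, 7, 10, 13, 16:
  g  : -8  -5  -74  -215  -428  -713  -1070
  Δ  : 3  -69  -141  -213  -285  -357
  Δ^2: -72  -72  -72  -72  -72
  Δ^3: 0  0  0  0
  Δ^4: 0  0  0
  Δ^5: 0  0
  Δ^6: 0
The second differences are constant (-72) and nonzero, while all higher differences vanish, so the minimal degree is 2.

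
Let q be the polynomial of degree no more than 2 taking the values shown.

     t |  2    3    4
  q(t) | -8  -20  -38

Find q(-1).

-8

Write q(t) = at^2 + bt + c. Substituting each data point gives a linear system:
  4a + 2b + c = -8
  9a + 3b + c = -20
  16a + 4b + c = -38
Solving the system yields a = -3, b = 3, c = -2.
So q(t) = -3t^2 + 3t - 2.
Then q(-1) = -8.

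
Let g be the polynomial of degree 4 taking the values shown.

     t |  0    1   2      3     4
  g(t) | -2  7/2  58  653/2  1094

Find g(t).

Using the Lagrange interpolation formula with nodes 0, 1, 2, 3, 4:
  L_0(t) = (t - 1)(t - 2)(t - 3)(t - 4) / 24
  L_1(t) = t(t - 2)(t - 3)(t - 4) / -6
  L_2(t) = t(t - 1)(t - 3)(t - 4) / 4
  L_3(t) = t(t - 1)(t - 2)(t - 4) / -6
  L_4(t) = t(t - 1)(t - 2)(t - 3) / 24
Then g(t) = -2·L_0(t) + 7/2·L_1(t) + 58·L_2(t) + 653/2·L_3(t) + 1094·L_4(t).
Expanding and collecting terms gives g(t) = 5t^4 - (5/2)t^3 - 3t^2 + 6t - 2.
Check: g(4) = 1094. ✓

g(t) = 5t^4 - (5/2)t^3 - 3t^2 + 6t - 2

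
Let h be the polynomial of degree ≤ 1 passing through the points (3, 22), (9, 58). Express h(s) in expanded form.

Write h(s) = as + b. Substituting each data point gives a linear system:
  3a + b = 22
  9a + b = 58
Solving the system yields a = 6, b = 4.
So h(s) = 6s + 4.
Check: h(3) = 22. ✓

h(s) = 6s + 4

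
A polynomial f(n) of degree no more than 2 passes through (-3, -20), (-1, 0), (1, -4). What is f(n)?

f(n) = -3n^2 - 2n + 1

Write f(n) = an^2 + bn + c. Substituting each data point gives a linear system:
  9a - 3b + c = -20
  a - b + c = 0
  a + b + c = -4
Solving the system yields a = -3, b = -2, c = 1.
So f(n) = -3n² - 2n + 1.
Check: f(1) = -4. ✓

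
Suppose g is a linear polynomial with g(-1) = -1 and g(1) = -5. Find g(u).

Write g(u) = au + b. Substituting each data point gives a linear system:
  -a + b = -1
  a + b = -5
Solving the system yields a = -2, b = -3.
So g(u) = -2u - 3.
Check: g(-1) = -1. ✓

g(u) = -2u - 3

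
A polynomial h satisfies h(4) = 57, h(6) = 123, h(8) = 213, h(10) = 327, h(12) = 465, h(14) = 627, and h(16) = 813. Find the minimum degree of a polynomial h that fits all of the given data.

2

Forward differences of the values at x = 4, 6, 8, 10, 12, 14, 16:
  h  : 57  123  213  327  465  627  813
  Δ  : 66  90  114  138  162  186
  Δ^2: 24  24  24  24  24
  Δ^3: 0  0  0  0
  Δ^4: 0  0  0
  Δ^5: 0  0
  Δ^6: 0
The second differences are constant (24) and nonzero, while all higher differences vanish, so the minimal degree is 2.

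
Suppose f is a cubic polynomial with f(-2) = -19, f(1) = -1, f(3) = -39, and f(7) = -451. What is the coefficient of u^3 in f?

Write f(u) = au^3 + bu^2 + cu + d. Substituting each data point gives a linear system:
  -8a + 4b - 2c + d = -19
  a + b + c + d = -1
  27a + 9b + 3c + d = -39
  343a + 49b + 7c + d = -451
Solving the system yields a = -1, b = -3, c = 6, d = -3.
So f(u) = -u^3 - 3u^2 + 6u - 3.
The leading coefficient is -1.

-1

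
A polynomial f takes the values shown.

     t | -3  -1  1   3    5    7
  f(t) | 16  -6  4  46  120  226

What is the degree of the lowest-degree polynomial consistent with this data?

2

Forward differences of the values at t = -3, -1, 1, 3, 5, 7:
  f  : 16  -6  4  46  120  226
  Δ  : -22  10  42  74  106
  Δ^2: 32  32  32  32
  Δ^3: 0  0  0
  Δ^4: 0  0
  Δ^5: 0
The second differences are constant (32) and nonzero, while all higher differences vanish, so the minimal degree is 2.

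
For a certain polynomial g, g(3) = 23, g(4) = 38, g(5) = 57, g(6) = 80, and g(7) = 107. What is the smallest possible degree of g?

Forward differences of the values at u = 3, 4, 5, 6, 7:
  g  : 23  38  57  80  107
  Δ  : 15  19  23  27
  Δ^2: 4  4  4
  Δ^3: 0  0
  Δ^4: 0
The second differences are constant (4) and nonzero, while all higher differences vanish, so the minimal degree is 2.

2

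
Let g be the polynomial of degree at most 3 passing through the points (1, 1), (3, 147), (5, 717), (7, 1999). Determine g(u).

Write g(u) = au^3 + bu^2 + cu + d. Substituting each data point gives a linear system:
  a + b + c + d = 1
  27a + 9b + 3c + d = 147
  125a + 25b + 5c + d = 717
  343a + 49b + 7c + d = 1999
Solving the system yields a = 6, b = -1, c = -1, d = -3.
So g(u) = 6u^3 - u^2 - u - 3.
Check: g(7) = 1999. ✓

g(u) = 6u^3 - u^2 - u - 3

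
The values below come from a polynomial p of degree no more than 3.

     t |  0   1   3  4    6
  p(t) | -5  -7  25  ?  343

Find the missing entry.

The 4 known points determine the degree-3 polynomial uniquely.
Write p(t) = at^3 + bt^2 + ct + d. Substituting each data point gives a linear system:
  d = -5
  a + b + c + d = -7
  27a + 9b + 3c + d = 25
  216a + 36b + 6c + d = 343
Solving the system yields a = 2, b = -2, c = -2, d = -5.
So p(t) = 2t^3 - 2t^2 - 2t - 5.
Then p(4) = 83.

83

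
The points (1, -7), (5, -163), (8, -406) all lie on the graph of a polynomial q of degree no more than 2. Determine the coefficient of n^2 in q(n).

-6

Write q(n) = an^2 + bn + c. Substituting each data point gives a linear system:
  a + b + c = -7
  25a + 5b + c = -163
  64a + 8b + c = -406
Solving the system yields a = -6, b = -3, c = 2.
So q(n) = -6n^2 - 3n + 2.
The leading coefficient is -6.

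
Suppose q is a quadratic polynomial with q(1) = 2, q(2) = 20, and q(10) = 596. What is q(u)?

Using the Lagrange interpolation formula with nodes 1, 2, 10:
  L_0(u) = (u - 2)(u - 10) / 9
  L_1(u) = (u - 1)(u - 10) / -8
  L_2(u) = (u - 1)(u - 2) / 72
Then q(u) = 2·L_0(u) + 20·L_1(u) + 596·L_2(u).
Expanding and collecting terms gives q(u) = 6u^2 - 4.
Check: q(10) = 596. ✓

q(u) = 6u^2 - 4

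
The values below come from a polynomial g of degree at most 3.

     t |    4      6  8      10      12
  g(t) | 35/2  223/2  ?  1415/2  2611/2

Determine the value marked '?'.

On equispaced nodes a degree-3 polynomial has vanishing fourth forward difference, so
  g(4) - 4·g(6) + 6·g(8) - 4·g(10) + g(12) = 0.
Substituting the known values and solving for g(8):
  6·g(8) = 1953
  g(8) = 651/2.

651/2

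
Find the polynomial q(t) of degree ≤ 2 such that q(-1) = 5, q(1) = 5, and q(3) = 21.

Write q(t) = at^2 + bt + c. Substituting each data point gives a linear system:
  a - b + c = 5
  a + b + c = 5
  9a + 3b + c = 21
Solving the system yields a = 2, b = 0, c = 3.
So q(t) = 2t² + 3.
Check: q(1) = 5. ✓

q(t) = 2t^2 + 3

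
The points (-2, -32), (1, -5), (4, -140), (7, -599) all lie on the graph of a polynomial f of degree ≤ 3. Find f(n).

f(n) = -n^3 - 6n^2 + 6n - 4

Using the Lagrange interpolation formula with nodes -2, 1, 4, 7:
  L_0(n) = (n - 1)(n - 4)(n - 7) / -162
  L_1(n) = (n + 2)(n - 4)(n - 7) / 54
  L_2(n) = (n + 2)(n - 1)(n - 7) / -54
  L_3(n) = (n + 2)(n - 1)(n - 4) / 162
Then f(n) = -32·L_0(n) - 5·L_1(n) - 140·L_2(n) - 599·L_3(n).
Expanding and collecting terms gives f(n) = -n^3 - 6n^2 + 6n - 4.
Check: f(4) = -140. ✓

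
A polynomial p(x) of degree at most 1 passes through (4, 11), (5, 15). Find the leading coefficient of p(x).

Write p(x) = ax + b. Substituting each data point gives a linear system:
  4a + b = 11
  5a + b = 15
Solving the system yields a = 4, b = -5.
So p(x) = 4x - 5.
The leading coefficient is 4.

4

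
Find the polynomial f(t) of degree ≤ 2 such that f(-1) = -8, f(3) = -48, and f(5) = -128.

f(t) = -5t^2 - 3

Write f(t) = at^2 + bt + c. Substituting each data point gives a linear system:
  a - b + c = -8
  9a + 3b + c = -48
  25a + 5b + c = -128
Solving the system yields a = -5, b = 0, c = -3.
So f(t) = -5t² - 3.
Check: f(-1) = -8. ✓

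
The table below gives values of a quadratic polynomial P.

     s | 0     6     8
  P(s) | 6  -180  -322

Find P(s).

Using the Lagrange interpolation formula with nodes 0, 6, 8:
  L_0(s) = (s - 6)(s - 8) / 48
  L_1(s) = s(s - 8) / -12
  L_2(s) = s(s - 6) / 16
Then P(s) = 6·L_0(s) - 180·L_1(s) - 322·L_2(s).
Expanding and collecting terms gives P(s) = -5s² - s + 6.
Check: P(0) = 6. ✓

P(s) = -5s^2 - s + 6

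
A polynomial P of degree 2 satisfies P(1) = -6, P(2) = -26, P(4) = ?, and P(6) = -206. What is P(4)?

-96

The 3 known points determine the degree-2 polynomial uniquely.
Write P(t) = at^2 + bt + c. Substituting each data point gives a linear system:
  a + b + c = -6
  4a + 2b + c = -26
  36a + 6b + c = -206
Solving the system yields a = -5, b = -5, c = 4.
So P(t) = -5t² - 5t + 4.
Then P(4) = -96.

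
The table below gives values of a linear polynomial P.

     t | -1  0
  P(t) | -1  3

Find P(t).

P(t) = 4t + 3

Write P(t) = at + b. Substituting each data point gives a linear system:
  -a + b = -1
  b = 3
Solving the system yields a = 4, b = 3.
So P(t) = 4t + 3.
Check: P(0) = 3. ✓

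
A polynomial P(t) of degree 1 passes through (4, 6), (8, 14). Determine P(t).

Write P(t) = at + b. Substituting each data point gives a linear system:
  4a + b = 6
  8a + b = 14
Solving the system yields a = 2, b = -2.
So P(t) = 2t - 2.
Check: P(4) = 6. ✓

P(t) = 2t - 2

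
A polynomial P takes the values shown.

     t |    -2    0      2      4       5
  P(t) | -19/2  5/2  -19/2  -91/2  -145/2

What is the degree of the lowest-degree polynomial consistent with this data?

Divided differences on the nodes -2, 0, 2, 4, 5:
  order 0: -19/2  5/2  -19/2  -91/2  -145/2
  order 1: 6  -6  -18  -27
  order 2: -3  -3  -3
  order 3: 0  0
  order 4: 0
The order-2 divided differences are all -3 (nonzero) and every higher order vanishes, so the data lies on a polynomial of degree exactly 2.

2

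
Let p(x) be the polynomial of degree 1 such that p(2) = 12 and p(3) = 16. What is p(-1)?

0

Write p(x) = ax + b. Substituting each data point gives a linear system:
  2a + b = 12
  3a + b = 16
Solving the system yields a = 4, b = 4.
So p(x) = 4x + 4.
Then p(-1) = 0.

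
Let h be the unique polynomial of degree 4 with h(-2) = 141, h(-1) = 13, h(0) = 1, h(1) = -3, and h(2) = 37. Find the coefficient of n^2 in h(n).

-2

Write h(n) = an^4 + bn^3 + cn^2 + dn + e. Substituting each data point gives a linear system:
  16a - 8b + 4c - 2d + e = 141
  a - b + c - d + e = 13
  e = 1
  a + b + c + d + e = -3
  16a + 8b + 4c + 2d + e = 37
Solving the system yields a = 6, b = -6, c = -2, d = -2, e = 1.
So h(n) = 6n^4 - 6n^3 - 2n^2 - 2n + 1.
The coefficient of n^2 is -2.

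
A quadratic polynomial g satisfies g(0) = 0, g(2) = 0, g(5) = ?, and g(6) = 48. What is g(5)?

The 3 known points determine the degree-2 polynomial uniquely.
Write g(u) = au^2 + bu + c. Substituting each data point gives a linear system:
  c = 0
  4a + 2b + c = 0
  36a + 6b + c = 48
Solving the system yields a = 2, b = -4, c = 0.
So g(u) = 2u^2 - 4u.
Then g(5) = 30.

30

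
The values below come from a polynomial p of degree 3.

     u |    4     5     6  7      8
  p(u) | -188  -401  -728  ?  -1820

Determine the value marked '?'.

On equispaced nodes a degree-3 polynomial has vanishing fourth forward difference, so
  p(4) - 4·p(5) + 6·p(6) - 4·p(7) + p(8) = 0.
Substituting the known values and solving for p(7):
  -4·p(7) = 4772
  p(7) = -1193.

-1193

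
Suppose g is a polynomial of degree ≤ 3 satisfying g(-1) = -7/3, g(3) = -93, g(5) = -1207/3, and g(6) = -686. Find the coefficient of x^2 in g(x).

Write g(x) = ax^3 + bx^2 + cx + d. Substituting each data point gives a linear system:
  -a + b - c + d = -7/3
  27a + 9b + 3c + d = -93
  125a + 25b + 5c + d = -1207/3
  216a + 36b + 6c + d = -686
Solving the system yields a = -3, b = -1, c = 1/3, d = -4.
So g(x) = -3x^3 - x^2 + (1/3)x - 4.
The coefficient of x^2 is -1.

-1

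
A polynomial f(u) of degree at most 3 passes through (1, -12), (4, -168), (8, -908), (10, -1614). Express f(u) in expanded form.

Write f(u) = au^3 + bu^2 + cu + d. Substituting each data point gives a linear system:
  a + b + c + d = -12
  64a + 16b + 4c + d = -168
  512a + 64b + 8c + d = -908
  1000a + 100b + 10c + d = -1614
Solving the system yields a = -1, b = -6, c = -1, d = -4.
So f(u) = -u³ - 6u² - u - 4.
Check: f(10) = -1614. ✓

f(u) = -u^3 - 6u^2 - u - 4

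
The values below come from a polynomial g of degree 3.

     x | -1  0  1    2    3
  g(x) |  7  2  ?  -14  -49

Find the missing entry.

-1

On equispaced nodes a degree-3 polynomial has vanishing fourth forward difference, so
  g(-1) - 4·g(0) + 6·g(1) - 4·g(2) + g(3) = 0.
Substituting the known values and solving for g(1):
  6·g(1) = -6
  g(1) = -1.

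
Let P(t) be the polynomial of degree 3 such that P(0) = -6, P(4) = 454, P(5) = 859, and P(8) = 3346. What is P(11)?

8497

Using the Lagrange interpolation formula with nodes 0, 4, 5, 8:
  L_0(t) = (t - 4)(t - 5)(t - 8) / -160
  L_1(t) = t(t - 5)(t - 8) / 16
  L_2(t) = t(t - 4)(t - 8) / -15
  L_3(t) = t(t - 4)(t - 5) / 96
Then P(t) = -6·L_0(t) + 454·L_1(t) + 859·L_2(t) + 3346·L_3(t).
Expanding and collecting terms gives P(t) = 6t^3 + 4t^2 + 3t - 6.
Evaluating at t = 11: P(11) = 8497.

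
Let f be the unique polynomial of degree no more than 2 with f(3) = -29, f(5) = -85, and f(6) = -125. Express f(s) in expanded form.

Write f(s) = as^2 + bs + c. Substituting each data point gives a linear system:
  9a + 3b + c = -29
  25a + 5b + c = -85
  36a + 6b + c = -125
Solving the system yields a = -4, b = 4, c = -5.
So f(s) = -4s² + 4s - 5.
Check: f(6) = -125. ✓

f(s) = -4s^2 + 4s - 5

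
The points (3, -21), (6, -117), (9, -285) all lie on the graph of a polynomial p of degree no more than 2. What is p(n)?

Using the Lagrange interpolation formula with nodes 3, 6, 9:
  L_0(n) = (n - 6)(n - 9) / 18
  L_1(n) = (n - 3)(n - 9) / -9
  L_2(n) = (n - 3)(n - 6) / 18
Then p(n) = -21·L_0(n) - 117·L_1(n) - 285·L_2(n).
Expanding and collecting terms gives p(n) = -4n^2 + 4n + 3.
Check: p(6) = -117. ✓

p(n) = -4n^2 + 4n + 3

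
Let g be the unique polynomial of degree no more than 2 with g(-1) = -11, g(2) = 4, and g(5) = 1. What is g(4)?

4

Write g(n) = an^2 + bn + c. Substituting each data point gives a linear system:
  a - b + c = -11
  4a + 2b + c = 4
  25a + 5b + c = 1
Solving the system yields a = -1, b = 6, c = -4.
So g(n) = -n^2 + 6n - 4.
Then g(4) = 4.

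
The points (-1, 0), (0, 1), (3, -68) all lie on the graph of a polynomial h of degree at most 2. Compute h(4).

Write h(u) = au^2 + bu + c. Substituting each data point gives a linear system:
  a - b + c = 0
  c = 1
  9a + 3b + c = -68
Solving the system yields a = -6, b = -5, c = 1.
So h(u) = -6u² - 5u + 1.
Then h(4) = -115.

-115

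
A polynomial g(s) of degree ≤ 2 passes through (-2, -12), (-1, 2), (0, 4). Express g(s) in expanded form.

g(s) = -6s^2 - 4s + 4

Using the Lagrange interpolation formula with nodes -2, -1, 0:
  L_0(s) = (s + 1)s / 2
  L_1(s) = (s + 2)s / -1
  L_2(s) = (s + 2)(s + 1) / 2
Then g(s) = -12·L_0(s) + 2·L_1(s) + 4·L_2(s).
Expanding and collecting terms gives g(s) = -6s² - 4s + 4.
Check: g(0) = 4. ✓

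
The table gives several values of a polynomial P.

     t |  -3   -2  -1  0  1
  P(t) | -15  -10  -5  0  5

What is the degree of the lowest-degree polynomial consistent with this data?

Forward differences of the values at t = -3, -2, -1, 0, 1:
  P  : -15  -10  -5  0  5
  Δ  : 5  5  5  5
  Δ^2: 0  0  0
  Δ^3: 0  0
  Δ^4: 0
The first differences are constant (5) and nonzero, while all higher differences vanish, so the minimal degree is 1.

1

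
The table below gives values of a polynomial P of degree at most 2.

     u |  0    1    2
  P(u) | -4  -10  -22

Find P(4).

-64

Using the Lagrange interpolation formula with nodes 0, 1, 2:
  L_0(u) = (u - 1)(u - 2) / 2
  L_1(u) = u(u - 2) / -1
  L_2(u) = u(u - 1) / 2
Then P(u) = -4·L_0(u) - 10·L_1(u) - 22·L_2(u).
Expanding and collecting terms gives P(u) = -3u^2 - 3u - 4.
Evaluating at u = 4: P(4) = -64.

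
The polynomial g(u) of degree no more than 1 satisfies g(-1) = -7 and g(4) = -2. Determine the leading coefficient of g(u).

1

Write g(u) = au + b. Substituting each data point gives a linear system:
  -a + b = -7
  4a + b = -2
Solving the system yields a = 1, b = -6.
So g(u) = u - 6.
The leading coefficient is 1.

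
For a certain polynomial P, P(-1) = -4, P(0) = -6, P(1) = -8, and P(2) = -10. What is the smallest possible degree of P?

1

Forward differences of the values at t = -1, 0, 1, 2:
  P  : -4  -6  -8  -10
  Δ  : -2  -2  -2
  Δ^2: 0  0
  Δ^3: 0
The first differences are constant (-2) and nonzero, while all higher differences vanish, so the minimal degree is 1.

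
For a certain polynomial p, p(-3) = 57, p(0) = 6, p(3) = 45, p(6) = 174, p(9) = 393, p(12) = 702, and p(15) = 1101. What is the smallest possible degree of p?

2

Forward differences of the values at s = -3, 0, 3, 6, 9, 12, 15:
  p  : 57  6  45  174  393  702  1101
  Δ  : -51  39  129  219  309  399
  Δ^2: 90  90  90  90  90
  Δ^3: 0  0  0  0
  Δ^4: 0  0  0
  Δ^5: 0  0
  Δ^6: 0
The second differences are constant (90) and nonzero, while all higher differences vanish, so the minimal degree is 2.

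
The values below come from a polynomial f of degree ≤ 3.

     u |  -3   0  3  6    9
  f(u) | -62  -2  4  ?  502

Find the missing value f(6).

118

The 4 known points determine the degree-3 polynomial uniquely.
Write f(u) = au^3 + bu^2 + cu + d. Substituting each data point gives a linear system:
  -27a + 9b - 3c + d = -62
  d = -2
  27a + 9b + 3c + d = 4
  729a + 81b + 9c + d = 502
Solving the system yields a = 1, b = -3, c = 2, d = -2.
So f(u) = u^3 - 3u^2 + 2u - 2.
Then f(6) = 118.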